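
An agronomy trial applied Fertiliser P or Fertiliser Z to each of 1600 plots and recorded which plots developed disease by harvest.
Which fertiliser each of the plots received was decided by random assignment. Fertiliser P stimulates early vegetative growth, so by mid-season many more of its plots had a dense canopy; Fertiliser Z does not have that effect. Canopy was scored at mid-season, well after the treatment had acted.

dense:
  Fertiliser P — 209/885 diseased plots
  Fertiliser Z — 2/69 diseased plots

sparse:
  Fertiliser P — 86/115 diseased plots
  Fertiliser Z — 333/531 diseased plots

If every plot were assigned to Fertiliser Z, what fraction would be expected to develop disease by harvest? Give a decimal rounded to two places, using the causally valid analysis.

0.56

Fertiliser Z is lower inside every mid-season canopy stratum but Fertiliser P is lower in aggregate. Whether to stratify depends on how mid-season canopy relates to the fertiliser.
Because the fertiliser influences mid-season canopy, mid-season canopy is a post-treatment mediator, not a confounder. Stratifying on it would bias the estimate; the causal effect is the crude pooled difference.
So P(outcome | do(Fertiliser Z)) is just the pooled rate for Fertiliser Z: 335/600 = 0.558.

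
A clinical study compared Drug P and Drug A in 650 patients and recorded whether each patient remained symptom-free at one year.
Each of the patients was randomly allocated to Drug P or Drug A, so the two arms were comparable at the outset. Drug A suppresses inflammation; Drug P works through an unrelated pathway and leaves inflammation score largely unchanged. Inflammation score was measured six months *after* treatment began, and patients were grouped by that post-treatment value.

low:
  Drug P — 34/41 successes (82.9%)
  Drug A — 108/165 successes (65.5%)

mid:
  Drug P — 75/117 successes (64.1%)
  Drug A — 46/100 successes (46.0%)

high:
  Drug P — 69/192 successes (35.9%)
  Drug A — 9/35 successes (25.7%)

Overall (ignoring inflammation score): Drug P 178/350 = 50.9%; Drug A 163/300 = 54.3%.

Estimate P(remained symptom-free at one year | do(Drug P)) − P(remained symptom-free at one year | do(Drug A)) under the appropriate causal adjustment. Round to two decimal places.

-0.03

Inflammation score lies on the pathway drug → inflammation score → outcome, so adjusting for it blocks the indirect effect. For the total causal effect of drug, use the unadjusted pooled rates.
The causal difference is the pooled difference: 0.509 − 0.543 = -0.035.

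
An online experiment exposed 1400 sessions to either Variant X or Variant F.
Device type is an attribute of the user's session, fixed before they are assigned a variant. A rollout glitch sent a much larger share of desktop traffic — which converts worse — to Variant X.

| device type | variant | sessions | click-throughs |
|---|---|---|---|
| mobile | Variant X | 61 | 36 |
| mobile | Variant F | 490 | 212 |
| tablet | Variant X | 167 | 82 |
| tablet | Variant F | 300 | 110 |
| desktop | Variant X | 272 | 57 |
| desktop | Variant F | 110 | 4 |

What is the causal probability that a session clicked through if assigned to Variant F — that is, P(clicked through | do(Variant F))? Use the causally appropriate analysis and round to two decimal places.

Device type is set before the variant has any effect — it is not caused by the variant — and it independently drives the outcome. That makes it a confounder, so the causal comparison is within device type levels.
Standardising Variant F to the population device type mix: 0.394·212/490 + 0.334·110/300 + 0.273·4/110 = 0.303.

0.30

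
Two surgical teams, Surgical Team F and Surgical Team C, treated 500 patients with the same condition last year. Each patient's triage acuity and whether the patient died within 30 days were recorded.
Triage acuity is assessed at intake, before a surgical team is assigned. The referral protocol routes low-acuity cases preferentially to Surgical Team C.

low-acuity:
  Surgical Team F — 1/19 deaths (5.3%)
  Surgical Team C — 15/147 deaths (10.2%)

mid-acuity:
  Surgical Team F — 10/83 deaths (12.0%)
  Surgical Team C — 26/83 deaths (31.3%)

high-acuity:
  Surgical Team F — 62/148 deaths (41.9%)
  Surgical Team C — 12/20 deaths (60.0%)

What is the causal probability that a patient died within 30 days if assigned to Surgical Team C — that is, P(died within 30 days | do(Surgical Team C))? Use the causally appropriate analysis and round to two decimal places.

The triage acuity-specific comparison favours Surgical Team F throughout, but the pooled figures favour Surgical Team C. The question is whether to condition on triage acuity.
Triage acuity satisfies the back-door criterion: it is not a descendant of the surgical team, and it blocks the spurious path from surgical team to outcome. Adjusting for it (i.e., using the within-triage acuity rates) gives the causal effect.
Standardising Surgical Team C to the population triage acuity mix: 0.332·15/147 + 0.332·26/83 + 0.336·12/20 = 0.339.

0.34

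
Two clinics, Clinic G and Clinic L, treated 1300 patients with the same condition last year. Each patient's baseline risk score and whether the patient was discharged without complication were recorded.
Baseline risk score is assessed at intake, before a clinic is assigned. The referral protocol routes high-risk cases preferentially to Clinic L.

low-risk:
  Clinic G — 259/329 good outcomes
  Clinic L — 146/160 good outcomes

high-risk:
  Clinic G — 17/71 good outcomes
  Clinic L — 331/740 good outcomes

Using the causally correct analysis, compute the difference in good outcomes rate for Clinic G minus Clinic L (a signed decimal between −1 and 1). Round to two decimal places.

-0.18

Baseline risk score satisfies the back-door criterion: it is not a descendant of the clinic, and it blocks the spurious path from clinic to outcome. Adjusting for it (i.e., using the within-baseline risk score rates) gives the causal effect.
Adjusting over the population distribution of baseline risk score: 0.376·(0.787−0.912) + 0.624·(0.239−0.447) = -0.177.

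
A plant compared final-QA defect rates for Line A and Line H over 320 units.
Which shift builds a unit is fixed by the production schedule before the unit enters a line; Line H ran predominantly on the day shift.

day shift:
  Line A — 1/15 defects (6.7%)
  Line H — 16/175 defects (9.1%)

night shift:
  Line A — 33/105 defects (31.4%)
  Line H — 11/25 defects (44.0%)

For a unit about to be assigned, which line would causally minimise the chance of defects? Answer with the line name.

Line A

The imbalance in shift arose from how units were allocated, not from anything the line did; and shift independently affects the outcome. The pooled gap is confounded — condition on shift.
Within each level — day shift: 6.7% vs 9.1%; night shift: 31.4% vs 44.0% — Line A is lower every time.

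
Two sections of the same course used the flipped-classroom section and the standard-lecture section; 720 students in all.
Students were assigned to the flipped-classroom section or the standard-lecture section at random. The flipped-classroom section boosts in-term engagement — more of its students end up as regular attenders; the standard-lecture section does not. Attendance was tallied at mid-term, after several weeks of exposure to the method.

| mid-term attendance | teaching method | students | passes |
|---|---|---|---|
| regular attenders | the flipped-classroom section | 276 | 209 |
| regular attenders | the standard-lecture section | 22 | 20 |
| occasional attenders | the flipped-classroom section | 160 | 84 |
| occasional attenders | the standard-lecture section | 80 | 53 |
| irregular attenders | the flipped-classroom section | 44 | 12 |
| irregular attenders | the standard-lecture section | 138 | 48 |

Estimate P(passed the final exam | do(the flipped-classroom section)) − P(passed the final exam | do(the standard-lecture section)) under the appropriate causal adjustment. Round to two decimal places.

The stratified and pooled comparisons disagree (the standard-lecture section wins within each mid-term attendance; the flipped-classroom section wins overall), so the answer turns on the causal role of mid-term attendance.
Mid-term attendance here is a post-treatment variable shaped by the teaching method; conditioning on it would introduce bias rather than remove it. The overall comparison is the causal one.
The causal difference is the pooled difference: 0.635 − 0.504 = +0.131.

+0.13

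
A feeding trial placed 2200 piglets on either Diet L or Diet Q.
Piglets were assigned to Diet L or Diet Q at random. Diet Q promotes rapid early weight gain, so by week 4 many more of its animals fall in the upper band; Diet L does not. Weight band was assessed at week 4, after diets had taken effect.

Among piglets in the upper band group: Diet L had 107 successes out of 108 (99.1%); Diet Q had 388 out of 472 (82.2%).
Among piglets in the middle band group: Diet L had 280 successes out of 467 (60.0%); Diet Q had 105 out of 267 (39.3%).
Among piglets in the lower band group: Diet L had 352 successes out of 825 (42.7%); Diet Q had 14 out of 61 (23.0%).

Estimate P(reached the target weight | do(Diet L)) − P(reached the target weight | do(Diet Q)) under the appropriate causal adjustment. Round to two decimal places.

Diet L is higher inside every week-4 weight band stratum but Diet Q is higher in aggregate. Whether to stratify depends on how week-4 weight band relates to the diet.
The distribution of week-4 weight band is itself part of what the diet does — it is an intermediate outcome. Holding it fixed would remove that part of the effect; the total effect is the pooled difference.
The causal difference is the pooled difference: 0.528 − 0.634 = -0.106.

-0.11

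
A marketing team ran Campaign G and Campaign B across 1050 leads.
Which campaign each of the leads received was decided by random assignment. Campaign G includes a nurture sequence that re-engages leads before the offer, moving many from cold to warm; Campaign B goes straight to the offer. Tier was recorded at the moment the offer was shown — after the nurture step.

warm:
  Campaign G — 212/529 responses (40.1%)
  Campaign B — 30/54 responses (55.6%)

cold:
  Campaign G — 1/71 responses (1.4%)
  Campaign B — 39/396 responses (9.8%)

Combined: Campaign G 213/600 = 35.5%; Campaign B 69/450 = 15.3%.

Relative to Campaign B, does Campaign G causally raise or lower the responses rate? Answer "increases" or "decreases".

Engagement tier here is a post-treatment variable shaped by the campaign; conditioning on it would introduce bias rather than remove it. The overall comparison is the causal one.
Pooled: Campaign G 35.5% vs Campaign B 15.3%; Campaign G is higher overall.

increases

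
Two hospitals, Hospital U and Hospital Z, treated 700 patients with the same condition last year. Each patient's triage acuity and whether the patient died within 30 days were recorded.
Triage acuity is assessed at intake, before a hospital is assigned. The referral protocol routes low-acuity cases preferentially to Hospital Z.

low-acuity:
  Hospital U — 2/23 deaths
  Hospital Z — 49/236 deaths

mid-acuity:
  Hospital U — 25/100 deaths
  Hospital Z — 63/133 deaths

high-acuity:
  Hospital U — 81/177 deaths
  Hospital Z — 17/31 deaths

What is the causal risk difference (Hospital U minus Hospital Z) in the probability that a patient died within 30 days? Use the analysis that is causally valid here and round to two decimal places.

The stratified and pooled comparisons disagree (Hospital U wins within each triage acuity; Hospital Z wins overall), so the answer turns on the causal role of triage acuity.
Triage acuity is set before the hospital has any effect — it is not caused by the hospital — and it independently drives the outcome. That makes it a confounder, so the causal comparison is within triage acuity levels.
Adjusting over the population distribution of triage acuity: 0.370·(0.087−0.208) + 0.333·(0.250−0.474) + 0.297·(0.458−0.548) = -0.146.

-0.15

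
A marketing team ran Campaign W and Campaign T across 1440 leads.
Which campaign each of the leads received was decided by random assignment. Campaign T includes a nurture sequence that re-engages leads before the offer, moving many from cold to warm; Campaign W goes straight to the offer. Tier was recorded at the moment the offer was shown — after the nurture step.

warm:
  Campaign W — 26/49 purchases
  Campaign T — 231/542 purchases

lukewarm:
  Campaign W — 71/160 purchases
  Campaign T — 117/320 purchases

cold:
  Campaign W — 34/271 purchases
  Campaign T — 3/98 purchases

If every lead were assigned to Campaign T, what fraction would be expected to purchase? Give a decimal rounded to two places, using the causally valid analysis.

0.37

Engagement tier lies on the pathway campaign → engagement tier → outcome, so adjusting for it blocks the indirect effect. For the total causal effect of campaign, use the unadjusted pooled rates.
So P(outcome | do(Campaign T)) is just the pooled rate for Campaign T: 351/960 = 0.366.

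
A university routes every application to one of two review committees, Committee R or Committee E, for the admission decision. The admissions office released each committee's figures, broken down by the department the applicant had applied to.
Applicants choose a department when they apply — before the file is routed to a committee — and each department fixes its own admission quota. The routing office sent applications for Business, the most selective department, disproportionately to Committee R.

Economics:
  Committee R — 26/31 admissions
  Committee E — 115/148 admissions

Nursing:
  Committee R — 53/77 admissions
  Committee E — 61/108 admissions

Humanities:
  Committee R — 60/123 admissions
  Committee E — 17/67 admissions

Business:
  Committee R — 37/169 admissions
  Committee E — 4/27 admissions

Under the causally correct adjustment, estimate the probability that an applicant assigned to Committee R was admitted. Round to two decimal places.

Department differs across review committees for reasons unrelated to any effect of the review committee itself, and it separately predicts the outcome — a classic confounder. We must compare within department levels.
Standardising Committee R to the population department mix: 0.239·26/31 + 0.247·53/77 + 0.253·60/123 + 0.261·37/169 = 0.551.

0.55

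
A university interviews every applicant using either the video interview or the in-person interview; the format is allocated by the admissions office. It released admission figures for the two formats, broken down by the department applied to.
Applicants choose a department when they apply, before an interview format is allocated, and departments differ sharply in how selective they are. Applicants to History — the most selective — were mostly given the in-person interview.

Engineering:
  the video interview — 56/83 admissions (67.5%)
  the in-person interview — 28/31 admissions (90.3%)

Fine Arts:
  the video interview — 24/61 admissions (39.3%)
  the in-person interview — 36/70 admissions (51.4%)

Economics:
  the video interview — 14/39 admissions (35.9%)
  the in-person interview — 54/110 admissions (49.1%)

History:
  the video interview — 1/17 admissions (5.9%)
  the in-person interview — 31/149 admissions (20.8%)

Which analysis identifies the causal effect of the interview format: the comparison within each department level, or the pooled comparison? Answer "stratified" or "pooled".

stratified

The department-specific comparison favours the in-person interview throughout, but the pooled figures favour the video interview. The question is whether to condition on department.
Nothing the interview format does changes department; the imbalance is an allocation artefact. With department also predicting the outcome, the pooled figure is confounded, and the within-stratum comparison is the causal one.
Within each level — Engineering: 67.5% vs 90.3%; Fine Arts: 39.3% vs 51.4%; Economics: 35.9% vs 49.1%; History: 5.9% vs 20.8% — the in-person interview is higher every time.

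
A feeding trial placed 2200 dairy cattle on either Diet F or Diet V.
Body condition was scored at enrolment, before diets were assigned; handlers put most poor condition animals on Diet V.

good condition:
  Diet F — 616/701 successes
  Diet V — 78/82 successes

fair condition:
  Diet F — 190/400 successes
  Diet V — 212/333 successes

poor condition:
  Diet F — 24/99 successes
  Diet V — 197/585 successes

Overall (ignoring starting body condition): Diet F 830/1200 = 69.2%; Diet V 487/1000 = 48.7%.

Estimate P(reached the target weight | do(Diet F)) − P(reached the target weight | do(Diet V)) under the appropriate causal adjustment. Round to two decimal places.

Diet V is higher inside every starting body condition stratum but Diet F is higher in aggregate. Whether to stratify depends on how starting body condition relates to the diet.
Starting body condition satisfies the back-door criterion: it is not a descendant of the diet, and it blocks the spurious path from diet to outcome. Adjusting for it (i.e., using the within-starting body condition rates) gives the causal effect.
Adjusting over the population distribution of starting body condition: 0.356·(0.879−0.951) + 0.333·(0.475−0.637) + 0.311·(0.242−0.337) = -0.109.

-0.11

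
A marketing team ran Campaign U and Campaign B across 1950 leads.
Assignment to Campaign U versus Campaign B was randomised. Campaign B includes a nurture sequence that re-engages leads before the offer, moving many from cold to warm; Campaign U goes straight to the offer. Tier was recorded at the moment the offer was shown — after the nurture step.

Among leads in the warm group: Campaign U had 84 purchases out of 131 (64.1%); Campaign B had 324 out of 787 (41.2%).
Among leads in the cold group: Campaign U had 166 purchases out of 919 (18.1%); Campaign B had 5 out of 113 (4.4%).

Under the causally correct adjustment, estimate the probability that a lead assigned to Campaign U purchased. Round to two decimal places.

0.24

Campaign U is higher inside every engagement tier stratum but Campaign B is higher in aggregate. Whether to stratify depends on how engagement tier relates to the campaign.
The distribution of engagement tier is itself part of what the campaign does — it is an intermediate outcome. Holding it fixed would remove that part of the effect; the total effect is the pooled difference.
So P(outcome | do(Campaign U)) is just the pooled rate for Campaign U: 250/1050 = 0.238.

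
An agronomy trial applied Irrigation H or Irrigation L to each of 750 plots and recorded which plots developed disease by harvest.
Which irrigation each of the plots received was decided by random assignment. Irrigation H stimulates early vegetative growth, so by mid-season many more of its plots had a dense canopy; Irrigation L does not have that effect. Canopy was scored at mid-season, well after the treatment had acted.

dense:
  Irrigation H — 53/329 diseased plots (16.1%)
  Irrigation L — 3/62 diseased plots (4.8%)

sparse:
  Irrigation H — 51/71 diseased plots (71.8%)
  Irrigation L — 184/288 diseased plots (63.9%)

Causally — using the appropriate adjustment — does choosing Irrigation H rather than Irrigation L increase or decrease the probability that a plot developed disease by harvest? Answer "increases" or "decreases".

decreases

Irrigation L is lower inside every mid-season canopy stratum but Irrigation H is lower in aggregate. Whether to stratify depends on how mid-season canopy relates to the irrigation.
Stratifying would compare irrigations among plots the irrigations themselves sorted into mid-season canopy groups — a form of selection on an intermediate. The unconditioned pooled rates give the total causal effect.
Pooled: Irrigation H 26.0% vs Irrigation L 53.4%; Irrigation H is lower overall.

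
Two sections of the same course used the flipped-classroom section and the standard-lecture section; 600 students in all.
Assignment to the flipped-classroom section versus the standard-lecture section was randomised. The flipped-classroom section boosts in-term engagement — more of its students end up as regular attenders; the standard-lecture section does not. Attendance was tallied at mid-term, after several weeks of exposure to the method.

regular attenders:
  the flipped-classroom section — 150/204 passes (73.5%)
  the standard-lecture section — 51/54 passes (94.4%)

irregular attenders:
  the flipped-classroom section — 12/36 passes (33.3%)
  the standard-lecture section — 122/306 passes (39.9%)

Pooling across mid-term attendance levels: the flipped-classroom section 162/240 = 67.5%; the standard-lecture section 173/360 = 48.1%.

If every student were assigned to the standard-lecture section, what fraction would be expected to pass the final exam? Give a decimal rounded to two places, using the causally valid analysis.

0.48

Within every mid-term attendance level the standard-lecture section has the higher rate, yet pooled the flipped-classroom section does — Simpson's reversal.
Mid-term attendance is recorded after the teaching method and is itself shifted by it — it sits on the causal path from teaching method to outcome. Conditioning on a mediator would strip out part of the effect we want; the pooled comparison gives the total causal effect.
So P(outcome | do(the standard-lecture section)) is just the pooled rate for the standard-lecture section: 173/360 = 0.481.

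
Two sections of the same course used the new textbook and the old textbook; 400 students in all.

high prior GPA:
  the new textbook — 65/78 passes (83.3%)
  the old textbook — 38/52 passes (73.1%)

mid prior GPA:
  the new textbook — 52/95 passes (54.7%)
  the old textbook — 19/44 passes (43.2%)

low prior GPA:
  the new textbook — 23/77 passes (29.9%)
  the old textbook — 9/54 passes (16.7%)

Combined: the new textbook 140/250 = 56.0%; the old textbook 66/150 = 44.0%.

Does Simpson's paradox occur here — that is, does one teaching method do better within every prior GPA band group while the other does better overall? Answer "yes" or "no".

Within each prior GPA band level (high prior GPA 83.3% vs 73.1%; mid prior GPA 54.7% vs 43.2%; low prior GPA 29.9% vs 16.7%), the new textbook has the higher rate every time. Pooled: 56.0% vs 44.0% — the new textbook has the higher rate overall. They agree.

no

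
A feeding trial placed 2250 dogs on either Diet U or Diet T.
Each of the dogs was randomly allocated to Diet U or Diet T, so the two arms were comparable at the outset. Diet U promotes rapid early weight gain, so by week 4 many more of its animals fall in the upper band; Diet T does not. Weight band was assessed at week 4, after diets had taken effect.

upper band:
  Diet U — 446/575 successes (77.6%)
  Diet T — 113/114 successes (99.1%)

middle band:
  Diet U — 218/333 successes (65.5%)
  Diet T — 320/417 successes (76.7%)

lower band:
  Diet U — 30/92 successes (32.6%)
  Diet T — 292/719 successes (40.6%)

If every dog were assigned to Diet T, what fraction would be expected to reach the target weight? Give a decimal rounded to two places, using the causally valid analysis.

0.58

The stratified and pooled comparisons disagree (Diet T wins within each week-4 weight band; Diet U wins overall), so the answer turns on the causal role of week-4 weight band.
Week-4 weight band here is a post-treatment variable shaped by the diet; conditioning on it would introduce bias rather than remove it. The overall comparison is the causal one.
So P(outcome | do(Diet T)) is just the pooled rate for Diet T: 725/1250 = 0.580.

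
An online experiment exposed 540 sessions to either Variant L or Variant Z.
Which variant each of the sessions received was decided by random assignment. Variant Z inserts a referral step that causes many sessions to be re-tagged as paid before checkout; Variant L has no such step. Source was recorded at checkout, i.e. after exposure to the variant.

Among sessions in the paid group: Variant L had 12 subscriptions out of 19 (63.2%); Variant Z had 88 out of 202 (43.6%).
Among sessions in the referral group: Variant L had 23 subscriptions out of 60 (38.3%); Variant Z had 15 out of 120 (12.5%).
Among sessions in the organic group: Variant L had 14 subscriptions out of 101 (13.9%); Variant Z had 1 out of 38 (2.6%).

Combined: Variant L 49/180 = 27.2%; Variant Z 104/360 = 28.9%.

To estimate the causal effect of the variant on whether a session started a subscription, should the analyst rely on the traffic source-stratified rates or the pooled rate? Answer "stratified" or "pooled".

pooled

Traffic source is downstream of the variant. One should not condition on a consequence of treatment, so the overall rates are the right comparison.
Pooled: Variant L 27.2% vs Variant Z 28.9%; Variant Z is higher overall.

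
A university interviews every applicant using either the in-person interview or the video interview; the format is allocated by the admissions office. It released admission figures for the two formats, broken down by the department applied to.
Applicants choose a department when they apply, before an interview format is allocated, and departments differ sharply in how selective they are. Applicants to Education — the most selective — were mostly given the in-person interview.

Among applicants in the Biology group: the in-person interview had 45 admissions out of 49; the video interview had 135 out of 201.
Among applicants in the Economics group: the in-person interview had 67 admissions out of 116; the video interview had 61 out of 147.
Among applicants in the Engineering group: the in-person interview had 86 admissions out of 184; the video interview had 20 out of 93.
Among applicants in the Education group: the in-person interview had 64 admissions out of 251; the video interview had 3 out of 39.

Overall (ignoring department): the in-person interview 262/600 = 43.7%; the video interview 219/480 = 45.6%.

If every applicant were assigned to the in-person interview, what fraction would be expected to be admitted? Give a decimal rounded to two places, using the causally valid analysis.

Nothing the interview format does changes department; the imbalance is an allocation artefact. With department also predicting the outcome, the pooled figure is confounded, and the within-stratum comparison is the causal one.
Standardising the in-person interview to the population department mix: 0.231·45/49 + 0.244·67/116 + 0.256·86/184 + 0.269·64/251 = 0.542.

0.54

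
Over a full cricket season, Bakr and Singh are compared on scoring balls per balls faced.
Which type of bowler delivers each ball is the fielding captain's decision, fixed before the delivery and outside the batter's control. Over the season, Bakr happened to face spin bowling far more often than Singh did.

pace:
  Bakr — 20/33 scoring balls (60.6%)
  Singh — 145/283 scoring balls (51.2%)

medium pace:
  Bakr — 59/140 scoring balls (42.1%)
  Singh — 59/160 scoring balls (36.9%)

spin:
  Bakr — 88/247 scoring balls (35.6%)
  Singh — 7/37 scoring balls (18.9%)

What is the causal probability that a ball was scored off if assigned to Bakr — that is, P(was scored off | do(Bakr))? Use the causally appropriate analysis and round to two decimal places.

The bowling type-specific comparison favours Bakr throughout, but the pooled figures favour Singh. The question is whether to condition on bowling type.
Bowling type is set before the player has any effect — it is not caused by the player — and it independently drives the outcome. That makes it a confounder, so the causal comparison is within bowling type levels.
Standardising Bakr to the population bowling type mix: 0.351·20/33 + 0.333·59/140 + 0.316·88/247 = 0.466.

0.47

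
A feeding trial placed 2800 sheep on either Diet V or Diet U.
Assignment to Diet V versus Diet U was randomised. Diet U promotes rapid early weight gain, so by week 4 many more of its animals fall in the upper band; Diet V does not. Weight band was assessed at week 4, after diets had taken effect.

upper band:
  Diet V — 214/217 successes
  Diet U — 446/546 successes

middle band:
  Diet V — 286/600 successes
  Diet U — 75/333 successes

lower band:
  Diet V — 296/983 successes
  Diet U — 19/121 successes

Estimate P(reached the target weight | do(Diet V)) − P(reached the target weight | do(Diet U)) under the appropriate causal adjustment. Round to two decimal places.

Week-4 weight band here is a post-treatment variable shaped by the diet; conditioning on it would introduce bias rather than remove it. The overall comparison is the causal one.
The causal difference is the pooled difference: 0.442 − 0.540 = -0.098.

-0.10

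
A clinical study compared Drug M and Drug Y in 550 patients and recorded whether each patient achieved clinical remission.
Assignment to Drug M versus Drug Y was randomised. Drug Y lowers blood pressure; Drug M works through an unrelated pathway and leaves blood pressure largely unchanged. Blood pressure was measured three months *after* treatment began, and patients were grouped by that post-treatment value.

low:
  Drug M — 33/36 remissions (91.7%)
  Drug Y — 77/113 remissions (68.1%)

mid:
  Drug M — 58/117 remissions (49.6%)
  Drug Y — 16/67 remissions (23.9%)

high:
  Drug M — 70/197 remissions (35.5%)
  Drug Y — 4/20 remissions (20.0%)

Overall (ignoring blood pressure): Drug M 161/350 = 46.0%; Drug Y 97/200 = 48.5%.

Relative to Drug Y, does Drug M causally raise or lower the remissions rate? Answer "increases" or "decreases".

Stratifying would compare drugs among patients the drugs themselves sorted into blood pressure groups — a form of selection on an intermediate. The unconditioned pooled rates give the total causal effect.
Pooled: Drug M 46.0% vs Drug Y 48.5%; Drug Y is higher overall.

decreases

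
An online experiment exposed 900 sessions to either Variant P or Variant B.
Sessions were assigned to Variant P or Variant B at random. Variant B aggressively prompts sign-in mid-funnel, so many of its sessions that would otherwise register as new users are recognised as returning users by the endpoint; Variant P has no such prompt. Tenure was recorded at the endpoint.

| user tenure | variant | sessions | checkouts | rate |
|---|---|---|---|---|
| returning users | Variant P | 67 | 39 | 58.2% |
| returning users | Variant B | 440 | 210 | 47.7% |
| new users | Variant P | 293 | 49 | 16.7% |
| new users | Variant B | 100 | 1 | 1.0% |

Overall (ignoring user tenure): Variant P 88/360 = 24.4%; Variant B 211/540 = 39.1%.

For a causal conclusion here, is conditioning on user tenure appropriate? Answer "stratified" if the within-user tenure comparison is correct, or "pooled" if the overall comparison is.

The user tenure-specific comparison favours Variant P throughout, but the pooled figures favour Variant B. The question is whether to condition on user tenure.
User tenure is downstream of the variant. One should not condition on a consequence of treatment, so the overall rates are the right comparison.
Pooled: Variant P 24.4% vs Variant B 39.1%; Variant B is higher overall.

pooled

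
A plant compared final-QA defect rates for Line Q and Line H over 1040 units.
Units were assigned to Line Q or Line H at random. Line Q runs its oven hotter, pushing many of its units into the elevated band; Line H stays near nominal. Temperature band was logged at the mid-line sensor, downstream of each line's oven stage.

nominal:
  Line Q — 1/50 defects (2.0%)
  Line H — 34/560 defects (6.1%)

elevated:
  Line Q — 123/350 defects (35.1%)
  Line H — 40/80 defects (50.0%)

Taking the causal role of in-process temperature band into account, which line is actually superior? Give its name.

Line H

The distribution of in-process temperature band is itself part of what the line does — it is an intermediate outcome. Holding it fixed would remove that part of the effect; the total effect is the pooled difference.
Pooled: Line Q 31.0% vs Line H 11.6%; Line H is lower overall.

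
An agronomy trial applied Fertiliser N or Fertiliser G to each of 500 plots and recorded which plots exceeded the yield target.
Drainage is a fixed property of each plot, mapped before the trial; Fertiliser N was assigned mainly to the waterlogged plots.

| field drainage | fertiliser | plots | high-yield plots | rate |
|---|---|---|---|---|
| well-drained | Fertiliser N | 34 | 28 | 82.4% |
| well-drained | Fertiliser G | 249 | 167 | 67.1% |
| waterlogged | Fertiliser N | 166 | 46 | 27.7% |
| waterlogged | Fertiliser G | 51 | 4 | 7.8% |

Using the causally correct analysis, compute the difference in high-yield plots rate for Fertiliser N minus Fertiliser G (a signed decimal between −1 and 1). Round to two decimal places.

+0.17

The stratified and pooled comparisons disagree (Fertiliser N wins within each field drainage; Fertiliser G wins overall), so the answer turns on the causal role of field drainage.
Field drainage satisfies the back-door criterion: it is not a descendant of the fertiliser, and it blocks the spurious path from fertiliser to outcome. Adjusting for it (i.e., using the within-field drainage rates) gives the causal effect.
Adjusting over the population distribution of field drainage: 0.566·(0.824−0.671) + 0.434·(0.277−0.078) = +0.173.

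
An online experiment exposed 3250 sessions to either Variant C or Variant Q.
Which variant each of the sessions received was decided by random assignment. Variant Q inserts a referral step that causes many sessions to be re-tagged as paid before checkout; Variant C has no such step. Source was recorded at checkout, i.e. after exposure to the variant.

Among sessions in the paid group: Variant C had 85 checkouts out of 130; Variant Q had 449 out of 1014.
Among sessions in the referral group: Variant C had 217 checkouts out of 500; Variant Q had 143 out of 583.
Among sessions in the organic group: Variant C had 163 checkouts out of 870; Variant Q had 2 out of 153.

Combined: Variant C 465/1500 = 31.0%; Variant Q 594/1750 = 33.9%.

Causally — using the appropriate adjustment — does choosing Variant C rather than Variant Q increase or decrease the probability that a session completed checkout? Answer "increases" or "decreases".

decreases

The traffic source-specific comparison favours Variant C throughout, but the pooled figures favour Variant Q. The question is whether to condition on traffic source.
Traffic source is downstream of the variant. One should not condition on a consequence of treatment, so the overall rates are the right comparison.
Pooled: Variant C 31.0% vs Variant Q 33.9%; Variant Q is higher overall.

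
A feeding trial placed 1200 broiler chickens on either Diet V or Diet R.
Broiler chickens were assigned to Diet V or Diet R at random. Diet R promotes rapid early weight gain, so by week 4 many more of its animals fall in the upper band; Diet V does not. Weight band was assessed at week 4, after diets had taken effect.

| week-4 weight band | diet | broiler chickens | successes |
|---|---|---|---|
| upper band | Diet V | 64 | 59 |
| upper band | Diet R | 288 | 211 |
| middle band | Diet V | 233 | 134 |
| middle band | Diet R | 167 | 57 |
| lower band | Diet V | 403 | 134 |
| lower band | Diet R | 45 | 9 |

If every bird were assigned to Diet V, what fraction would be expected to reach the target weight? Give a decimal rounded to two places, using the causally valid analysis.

0.47

The week-4 weight band-specific comparison favours Diet V throughout, but the pooled figures favour Diet R. The question is whether to condition on week-4 weight band.
Week-4 weight band here is a post-treatment variable shaped by the diet; conditioning on it would introduce bias rather than remove it. The overall comparison is the causal one.
So P(outcome | do(Diet V)) is just the pooled rate for Diet V: 327/700 = 0.467.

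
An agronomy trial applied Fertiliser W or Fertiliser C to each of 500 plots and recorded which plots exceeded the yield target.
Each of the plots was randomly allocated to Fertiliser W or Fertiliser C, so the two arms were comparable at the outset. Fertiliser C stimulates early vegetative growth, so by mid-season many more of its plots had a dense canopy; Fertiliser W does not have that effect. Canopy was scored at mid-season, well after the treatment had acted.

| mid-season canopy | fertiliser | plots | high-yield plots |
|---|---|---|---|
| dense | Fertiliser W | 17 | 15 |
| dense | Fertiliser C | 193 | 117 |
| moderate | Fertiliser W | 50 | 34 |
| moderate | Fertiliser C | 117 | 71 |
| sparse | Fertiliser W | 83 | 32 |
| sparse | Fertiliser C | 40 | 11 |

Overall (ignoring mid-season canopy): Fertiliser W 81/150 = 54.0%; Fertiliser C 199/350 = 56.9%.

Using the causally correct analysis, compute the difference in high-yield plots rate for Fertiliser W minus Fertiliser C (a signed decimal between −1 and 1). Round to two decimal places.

-0.03

Mid-season canopy is recorded after the fertiliser and is itself shifted by it — it sits on the causal path from fertiliser to outcome. Conditioning on a mediator would strip out part of the effect we want; the pooled comparison gives the total causal effect.
The causal difference is the pooled difference: 0.540 − 0.569 = -0.029.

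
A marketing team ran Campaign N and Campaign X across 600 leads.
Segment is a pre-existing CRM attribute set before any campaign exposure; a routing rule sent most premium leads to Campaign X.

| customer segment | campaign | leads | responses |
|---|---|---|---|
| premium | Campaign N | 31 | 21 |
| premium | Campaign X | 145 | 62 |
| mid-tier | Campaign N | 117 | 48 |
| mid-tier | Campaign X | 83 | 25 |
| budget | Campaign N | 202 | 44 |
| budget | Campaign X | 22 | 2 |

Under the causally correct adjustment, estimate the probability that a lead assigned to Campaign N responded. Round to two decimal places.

The stratified and pooled comparisons disagree (Campaign N wins within each customer segment; Campaign X wins overall), so the answer turns on the causal role of customer segment.
Customer segment satisfies the back-door criterion: it is not a descendant of the campaign, and it blocks the spurious path from campaign to outcome. Adjusting for it (i.e., using the within-customer segment rates) gives the causal effect.
Standardising Campaign N to the population customer segment mix: 0.293·21/31 + 0.333·48/117 + 0.373·44/202 = 0.417.

0.42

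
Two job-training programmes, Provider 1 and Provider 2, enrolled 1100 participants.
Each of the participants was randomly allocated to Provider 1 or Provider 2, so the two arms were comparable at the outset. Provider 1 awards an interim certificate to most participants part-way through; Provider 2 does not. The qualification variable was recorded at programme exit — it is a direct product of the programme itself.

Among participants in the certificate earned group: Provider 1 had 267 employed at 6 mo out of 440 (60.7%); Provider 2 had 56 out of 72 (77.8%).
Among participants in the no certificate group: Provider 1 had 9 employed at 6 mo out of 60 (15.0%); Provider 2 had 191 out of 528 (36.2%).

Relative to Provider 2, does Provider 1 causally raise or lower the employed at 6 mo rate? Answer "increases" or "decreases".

increases

Provider 2 is higher inside every qualification attained during the programme stratum but Provider 1 is higher in aggregate. Whether to stratify depends on how qualification attained during the programme relates to the programme.
Qualification attained during the programme lies on the pathway programme → qualification attained during the programme → outcome, so adjusting for it blocks the indirect effect. For the total causal effect of programme, use the unadjusted pooled rates.
Pooled: Provider 1 55.2% vs Provider 2 41.2%; Provider 1 is higher overall.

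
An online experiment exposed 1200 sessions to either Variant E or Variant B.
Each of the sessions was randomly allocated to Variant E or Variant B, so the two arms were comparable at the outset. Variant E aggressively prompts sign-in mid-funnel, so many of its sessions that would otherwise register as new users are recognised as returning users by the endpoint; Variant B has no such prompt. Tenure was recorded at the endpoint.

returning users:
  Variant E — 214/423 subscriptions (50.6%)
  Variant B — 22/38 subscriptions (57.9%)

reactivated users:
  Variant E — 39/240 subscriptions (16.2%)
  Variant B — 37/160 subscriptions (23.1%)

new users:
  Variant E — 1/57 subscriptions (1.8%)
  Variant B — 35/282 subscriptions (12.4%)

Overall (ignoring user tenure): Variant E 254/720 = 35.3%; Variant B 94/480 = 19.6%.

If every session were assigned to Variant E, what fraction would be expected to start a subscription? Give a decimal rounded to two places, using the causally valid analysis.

User tenure lies on the pathway variant → user tenure → outcome, so adjusting for it blocks the indirect effect. For the total causal effect of variant, use the unadjusted pooled rates.
So P(outcome | do(Variant E)) is just the pooled rate for Variant E: 254/720 = 0.353.

0.35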